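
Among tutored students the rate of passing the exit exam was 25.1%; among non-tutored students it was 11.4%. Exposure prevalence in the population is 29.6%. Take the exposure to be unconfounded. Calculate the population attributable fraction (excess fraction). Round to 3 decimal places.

PAF ≈ 0.262

p₁ = 0.251, p₀ = 0.114.
Overall risk P(Y=1) = π·p₁ + (1−π)·p₀ = 0.296×0.251 + 0.704×0.114 = 0.15455.
Under exogeneity, PAF = [P(Y=1) − p₀] / P(Y=1).
PAF = (0.15455 − 0.114) / 0.15455 ≈ 0.2624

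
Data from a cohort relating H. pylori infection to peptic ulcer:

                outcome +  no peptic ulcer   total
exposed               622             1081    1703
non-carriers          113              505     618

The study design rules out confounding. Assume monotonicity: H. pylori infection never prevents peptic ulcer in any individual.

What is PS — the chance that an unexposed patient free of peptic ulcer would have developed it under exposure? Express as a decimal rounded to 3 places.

p₁ = P(outcome | exposed) = 622/1703 = 0.36524
p₀ = P(outcome | unexposed) = 113/618 = 0.18285
Under exogeneity and monotonicity, PS = (p₁ − p₀)/(1 − p₀).
PS = (0.36524 − 0.18285) / 0.81715 ≈ 0.2232

PS ≈ 0.223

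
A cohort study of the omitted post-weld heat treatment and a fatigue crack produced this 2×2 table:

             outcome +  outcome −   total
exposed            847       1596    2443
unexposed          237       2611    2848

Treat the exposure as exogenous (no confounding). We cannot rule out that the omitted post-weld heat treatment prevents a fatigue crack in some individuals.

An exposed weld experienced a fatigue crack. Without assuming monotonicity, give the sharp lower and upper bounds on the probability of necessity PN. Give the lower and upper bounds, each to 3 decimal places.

0.760 ≤ PN ≤ 1.000

p₁ = P(outcome | exposed) = 847/2443 = 0.3467
p₀ = P(outcome | unexposed) = 237/2848 = 0.083216
Under exogeneity alone the bounds on PN are max{0,(p₁−p₀)/p₁} ≤ PN ≤ min{1,(1−p₀)/p₁}.
  lower = (p₁ − p₀)/p₁ = 0.26349 / 0.3467 ≈ 0.7600
  upper = min{1, (1 − p₀)/p₁} = 0.91678 / 0.3467 ≈ 2.6443 → capped at 1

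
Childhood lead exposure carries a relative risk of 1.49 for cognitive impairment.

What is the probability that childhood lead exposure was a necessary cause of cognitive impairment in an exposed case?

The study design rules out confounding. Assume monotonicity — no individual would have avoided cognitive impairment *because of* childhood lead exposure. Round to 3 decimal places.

Under exogeneity and monotonicity, PN = (RR − 1) / RR = 1 − 1/RR.
PN = (1.49 − 1) / 1.49 = 0.49 / 1.49 ≈ 0.3289

PN ≈ 0.329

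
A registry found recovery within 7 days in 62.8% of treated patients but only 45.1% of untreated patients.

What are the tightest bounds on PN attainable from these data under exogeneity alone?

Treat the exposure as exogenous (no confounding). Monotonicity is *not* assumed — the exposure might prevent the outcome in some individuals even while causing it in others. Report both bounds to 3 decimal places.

p₁ = 0.628, p₀ = 0.451.
Under exogeneity alone the bounds on PN are max{0,(p₁−p₀)/p₁} ≤ PN ≤ min{1,(1−p₀)/p₁}.
  lower = (p₁ − p₀)/p₁ = 0.177 / 0.628 ≈ 0.2818
  upper = min{1, (1 − p₀)/p₁} = 0.549 / 0.628 ≈ 0.8742

0.282 ≤ PN ≤ 0.874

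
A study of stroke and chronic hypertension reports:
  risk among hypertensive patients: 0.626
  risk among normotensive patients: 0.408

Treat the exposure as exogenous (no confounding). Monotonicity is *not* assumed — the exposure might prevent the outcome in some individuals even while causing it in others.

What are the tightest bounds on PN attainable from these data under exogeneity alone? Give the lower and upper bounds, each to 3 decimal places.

0.348 ≤ PN ≤ 0.946

Let p₁ = 0.626, p₀ = 0.408.
Under exogeneity alone the bounds on PN are max{0,(p₁−p₀)/p₁} ≤ PN ≤ min{1,(1−p₀)/p₁}.
  lower = (p₁ − p₀)/p₁ = 0.218 / 0.626 ≈ 0.3482
  upper = min{1, (1 − p₀)/p₁} = 0.592 / 0.626 ≈ 0.9457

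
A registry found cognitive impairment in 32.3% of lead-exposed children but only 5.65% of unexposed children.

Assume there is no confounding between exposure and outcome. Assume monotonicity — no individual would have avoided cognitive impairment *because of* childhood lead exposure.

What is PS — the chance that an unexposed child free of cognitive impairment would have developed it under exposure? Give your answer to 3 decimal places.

PS ≈ 0.282

p₁ = 0.323, p₀ = 0.0565.
Under exogeneity and monotonicity, PS = (p₁ − p₀) / (1 − p₀).
PS = (0.323 − 0.0565) / (1 − 0.0565) = 0.2665 / 0.9435 ≈ 0.2825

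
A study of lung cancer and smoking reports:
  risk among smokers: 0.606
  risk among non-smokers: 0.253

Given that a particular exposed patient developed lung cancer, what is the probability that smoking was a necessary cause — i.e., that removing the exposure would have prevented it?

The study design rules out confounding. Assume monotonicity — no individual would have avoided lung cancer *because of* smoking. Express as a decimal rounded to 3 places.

PN ≈ 0.583

Let p₁ = 0.606, p₀ = 0.253.
Under exogeneity and monotonicity, PN = (p₁ − p₀) / p₁.
PN = (0.606 − 0.253) / 0.606 = 0.353 / 0.606 ≈ 0.5825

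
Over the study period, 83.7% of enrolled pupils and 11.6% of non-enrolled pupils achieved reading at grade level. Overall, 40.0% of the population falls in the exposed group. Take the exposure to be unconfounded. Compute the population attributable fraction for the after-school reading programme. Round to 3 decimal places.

PAF ≈ 0.713

p₁ = 0.837, p₀ = 0.116.
Overall risk P(Y=1) = π·p₁ + (1−π)·p₀ = 0.4×0.837 + 0.6×0.116 = 0.4044.
Under exogeneity, PAF = [P(Y=1) − p₀] / P(Y=1).
PAF = (0.4044 − 0.116) / 0.4044 ≈ 0.7132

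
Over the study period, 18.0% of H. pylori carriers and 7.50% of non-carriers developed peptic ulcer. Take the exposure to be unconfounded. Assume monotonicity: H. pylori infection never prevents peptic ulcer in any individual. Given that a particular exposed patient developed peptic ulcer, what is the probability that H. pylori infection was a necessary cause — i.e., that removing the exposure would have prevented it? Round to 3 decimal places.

p₁ = 0.18, p₀ = 0.075.
Under exogeneity and monotonicity, PN = (p₁ − p₀) / p₁.
PN = (0.18 − 0.075) / 0.18 = 0.105 / 0.18 ≈ 0.5833

PN ≈ 0.583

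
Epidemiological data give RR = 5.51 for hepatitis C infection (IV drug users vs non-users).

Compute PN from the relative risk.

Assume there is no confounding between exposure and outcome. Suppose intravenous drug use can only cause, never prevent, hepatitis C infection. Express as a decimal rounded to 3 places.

PN ≈ 0.819

Under exogeneity and monotonicity, PN = (RR − 1) / RR = 1 − 1/RR.
PN = (5.51 − 1) / 5.51 = 4.51 / 5.51 ≈ 0.8185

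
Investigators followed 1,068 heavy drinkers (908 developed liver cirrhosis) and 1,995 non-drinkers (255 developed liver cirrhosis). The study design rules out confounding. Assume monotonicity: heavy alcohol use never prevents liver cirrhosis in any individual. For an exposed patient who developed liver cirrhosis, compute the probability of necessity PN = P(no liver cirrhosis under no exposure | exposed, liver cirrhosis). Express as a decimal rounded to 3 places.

p₁ = P(outcome | exposed) = 908/1068 = 0.85019
p₀ = P(outcome | unexposed) = 255/1995 = 0.12782
Under exogeneity and monotonicity, PN = (p₁ − p₀) / p₁.
PN = (0.85019 − 0.12782) / 0.85019 = 0.72237 / 0.85019 ≈ 0.8497

PN ≈ 0.850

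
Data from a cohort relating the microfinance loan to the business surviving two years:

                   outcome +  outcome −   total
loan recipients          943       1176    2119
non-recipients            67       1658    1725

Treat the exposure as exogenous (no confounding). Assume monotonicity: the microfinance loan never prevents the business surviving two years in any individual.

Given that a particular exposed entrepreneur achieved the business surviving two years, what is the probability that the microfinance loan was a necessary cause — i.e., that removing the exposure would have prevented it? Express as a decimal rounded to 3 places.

PN ≈ 0.913

p₁ = P(outcome | exposed) = 943/2119 = 0.44502
p₀ = P(outcome | unexposed) = 67/1725 = 0.038841
Under exogeneity and monotonicity, PN = (p₁ − p₀)/p₁.
PN = (0.44502 − 0.038841) / 0.44502 ≈ 0.9127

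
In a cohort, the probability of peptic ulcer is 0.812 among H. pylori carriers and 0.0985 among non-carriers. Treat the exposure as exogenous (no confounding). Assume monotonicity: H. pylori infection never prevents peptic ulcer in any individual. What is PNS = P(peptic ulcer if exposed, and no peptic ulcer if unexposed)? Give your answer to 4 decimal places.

Let p₁ = 0.812, p₀ = 0.0985.
Under exogeneity and monotonicity, PNS = p₁ − p₀.
PNS = 0.812 − 0.0985 = 0.7135

PNS ≈ 0.7135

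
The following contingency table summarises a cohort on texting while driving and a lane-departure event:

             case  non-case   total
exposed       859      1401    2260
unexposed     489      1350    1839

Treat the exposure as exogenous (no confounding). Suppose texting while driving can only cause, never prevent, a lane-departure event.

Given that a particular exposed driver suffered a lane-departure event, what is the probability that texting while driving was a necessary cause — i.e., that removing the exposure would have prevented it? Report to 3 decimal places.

p₁ = P(outcome | exposed) = 859/2260 = 0.38009
p₀ = P(outcome | unexposed) = 489/1839 = 0.26591
Under exogeneity and monotonicity, PN = (p₁ − p₀) / p₁.
PN = (0.38009 − 0.26591) / 0.38009 = 0.11418 / 0.38009 ≈ 0.3004

PN ≈ 0.300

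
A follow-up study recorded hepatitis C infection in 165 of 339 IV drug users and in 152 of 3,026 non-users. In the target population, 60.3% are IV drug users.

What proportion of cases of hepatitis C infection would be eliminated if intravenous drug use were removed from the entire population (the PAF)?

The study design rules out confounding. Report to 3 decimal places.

PAF ≈ 0.840

p₁ = P(outcome | exposed) = 165/339 = 0.48673
p₀ = P(outcome | unexposed) = 152/3026 = 0.050231
Overall risk P(Y=1) = π·p₁ + (1−π)·p₀ = 0.603×0.48673 + 0.397×0.050231 = 0.31344.
Under exogeneity, PAF = [P(Y=1) − p₀] / P(Y=1).
PAF = (0.31344 − 0.050231) / 0.31344 ≈ 0.8397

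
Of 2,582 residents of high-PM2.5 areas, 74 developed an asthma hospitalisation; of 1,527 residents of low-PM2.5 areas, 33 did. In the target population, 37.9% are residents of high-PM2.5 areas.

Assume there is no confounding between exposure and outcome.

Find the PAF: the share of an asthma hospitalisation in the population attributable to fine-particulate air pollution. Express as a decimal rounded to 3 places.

PAF ≈ 0.110

p₁ = P(outcome | exposed) = 74/2582 = 0.02866
p₀ = P(outcome | unexposed) = 33/1527 = 0.021611
Overall risk P(Y=1) = π·p₁ + (1−π)·p₀ = 0.379×0.02866 + 0.621×0.021611 = 0.024283.
Under exogeneity, PAF = [P(Y=1) − p₀] / P(Y=1).
PAF = (0.024283 − 0.021611) / 0.024283 ≈ 0.1100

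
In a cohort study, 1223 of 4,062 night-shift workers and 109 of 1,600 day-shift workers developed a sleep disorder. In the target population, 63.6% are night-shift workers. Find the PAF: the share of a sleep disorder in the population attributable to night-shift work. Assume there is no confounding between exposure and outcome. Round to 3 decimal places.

p₁ = P(outcome | exposed) = 1223/4062 = 0.30108
p₀ = P(outcome | unexposed) = 109/1600 = 0.068125
Overall risk P(Y=1) = π·p₁ + (1−π)·p₀ = 0.636×0.30108 + 0.364×0.068125 = 0.21629.
Under exogeneity, PAF = [P(Y=1) − p₀] / P(Y=1).
PAF = (0.21629 − 0.068125) / 0.21629 ≈ 0.6850

PAF ≈ 0.685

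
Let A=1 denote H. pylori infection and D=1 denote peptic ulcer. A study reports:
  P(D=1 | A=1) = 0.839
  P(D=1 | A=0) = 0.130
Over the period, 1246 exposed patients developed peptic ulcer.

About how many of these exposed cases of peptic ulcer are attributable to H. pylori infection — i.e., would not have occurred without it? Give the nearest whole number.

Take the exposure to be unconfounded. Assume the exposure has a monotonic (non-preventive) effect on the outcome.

Let p₁ = 0.839, p₀ = 0.13.
PN = (p₁ − p₀)/p₁ = (0.839 − 0.13) / 0.839 ≈ 0.84505.
Attributable cases ≈ PN × (exposed cases) = 0.84505 × 1246 ≈ 1052.94.

about 1053 cases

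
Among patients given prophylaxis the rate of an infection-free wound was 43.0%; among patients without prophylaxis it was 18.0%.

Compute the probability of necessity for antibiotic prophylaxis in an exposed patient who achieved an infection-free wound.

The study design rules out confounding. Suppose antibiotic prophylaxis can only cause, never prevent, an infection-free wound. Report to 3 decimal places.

PN ≈ 0.581

p₁ = 0.43, p₀ = 0.18.
Under exogeneity and monotonicity, PN = (p₁ − p₀) / p₁.
PN = (0.43 − 0.18) / 0.43 = 0.25 / 0.43 ≈ 0.5814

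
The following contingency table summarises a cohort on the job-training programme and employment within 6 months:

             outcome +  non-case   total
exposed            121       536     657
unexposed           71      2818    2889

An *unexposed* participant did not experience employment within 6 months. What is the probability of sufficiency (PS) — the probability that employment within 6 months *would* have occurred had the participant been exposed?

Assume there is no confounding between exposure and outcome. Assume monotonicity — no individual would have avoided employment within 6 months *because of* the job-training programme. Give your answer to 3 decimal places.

PS ≈ 0.164

p₁ = P(outcome | exposed) = 121/657 = 0.18417
p₀ = P(outcome | unexposed) = 71/2889 = 0.024576
Under exogeneity and monotonicity, PS = (p₁ − p₀) / (1 − p₀).
PS = (0.18417 − 0.024576) / (1 − 0.024576) = 0.15959 / 0.97542 ≈ 0.1636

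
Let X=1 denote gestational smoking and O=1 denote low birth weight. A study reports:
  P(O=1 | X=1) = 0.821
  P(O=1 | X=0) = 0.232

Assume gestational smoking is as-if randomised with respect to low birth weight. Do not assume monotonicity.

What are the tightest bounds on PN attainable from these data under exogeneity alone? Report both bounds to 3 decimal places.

Let p₁ = 0.821, p₀ = 0.232.
Under exogeneity alone the bounds on PN are max{0,(p₁−p₀)/p₁} ≤ PN ≤ min{1,(1−p₀)/p₁}.
  lower = (p₁ − p₀)/p₁ = 0.589 / 0.821 ≈ 0.7174
  upper = min{1, (1 − p₀)/p₁} = 0.768 / 0.821 ≈ 0.9354

0.717 ≤ PN ≤ 0.935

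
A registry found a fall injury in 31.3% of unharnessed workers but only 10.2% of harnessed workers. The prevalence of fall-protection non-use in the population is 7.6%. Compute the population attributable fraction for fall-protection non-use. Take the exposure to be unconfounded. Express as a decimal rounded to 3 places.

p₁ = 0.313, p₀ = 0.102.
Overall risk P(Y=1) = π·p₁ + (1−π)·p₀ = 0.076×0.313 + 0.924×0.102 = 0.11804.
Under exogeneity, PAF = [P(Y=1) − p₀] / P(Y=1).
PAF = (0.11804 − 0.102) / 0.11804 ≈ 0.1359

PAF ≈ 0.136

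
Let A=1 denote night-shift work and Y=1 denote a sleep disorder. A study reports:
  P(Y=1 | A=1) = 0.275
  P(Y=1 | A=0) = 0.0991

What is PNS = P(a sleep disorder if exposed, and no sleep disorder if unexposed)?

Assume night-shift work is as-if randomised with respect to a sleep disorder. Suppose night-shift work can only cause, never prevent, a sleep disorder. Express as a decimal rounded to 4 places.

PNS ≈ 0.1759

Let p₁ = 0.275, p₀ = 0.0991.
Under exogeneity and monotonicity, PNS = p₁ − p₀.
PNS = 0.275 − 0.0991 = 0.1759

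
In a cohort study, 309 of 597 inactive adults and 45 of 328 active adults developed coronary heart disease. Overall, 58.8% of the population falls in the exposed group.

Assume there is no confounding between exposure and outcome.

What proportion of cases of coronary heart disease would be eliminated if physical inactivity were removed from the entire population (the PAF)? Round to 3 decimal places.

PAF ≈ 0.620

p₁ = P(outcome | exposed) = 309/597 = 0.51759
p₀ = P(outcome | unexposed) = 45/328 = 0.1372
Overall risk P(Y=1) = π·p₁ + (1−π)·p₀ = 0.588×0.51759 + 0.412×0.1372 = 0.36087.
Under exogeneity, PAF = [P(Y=1) − p₀] / P(Y=1).
PAF = (0.36087 − 0.1372) / 0.36087 ≈ 0.6198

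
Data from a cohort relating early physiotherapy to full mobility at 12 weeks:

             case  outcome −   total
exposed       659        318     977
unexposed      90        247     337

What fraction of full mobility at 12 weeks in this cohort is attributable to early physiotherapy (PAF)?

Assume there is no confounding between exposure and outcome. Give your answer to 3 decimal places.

p₁ = P(outcome | exposed) = 659/977 = 0.67451
p₀ = P(outcome | unexposed) = 90/337 = 0.26706
Exposure prevalence π = 977/1314 = 0.74353; overall risk P(Y=1) = 0.57002.
Under exogeneity, PAF = [P(Y=1) − p₀]/P(Y=1).
PAF = (0.57002 − 0.26706) / 0.57002 ≈ 0.5315

PAF ≈ 0.531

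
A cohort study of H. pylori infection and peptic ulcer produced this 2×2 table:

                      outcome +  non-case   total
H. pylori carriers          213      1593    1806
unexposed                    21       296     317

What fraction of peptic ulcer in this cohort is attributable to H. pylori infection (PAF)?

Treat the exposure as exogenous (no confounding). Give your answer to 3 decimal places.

PAF ≈ 0.399

p₁ = P(outcome | exposed) = 213/1806 = 0.11794
p₀ = P(outcome | unexposed) = 21/317 = 0.066246
Exposure prevalence π = 1806/2123 = 0.85068; overall risk P(Y=1) = 0.11022.
Under exogeneity, PAF = [P(Y=1) − p₀]/P(Y=1).
PAF = (0.11022 − 0.066246) / 0.11022 ≈ 0.3990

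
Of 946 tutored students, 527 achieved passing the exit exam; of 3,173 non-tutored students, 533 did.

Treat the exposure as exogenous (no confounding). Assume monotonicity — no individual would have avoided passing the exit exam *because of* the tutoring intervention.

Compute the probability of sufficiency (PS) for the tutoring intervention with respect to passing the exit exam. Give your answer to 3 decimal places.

p₁ = P(outcome | exposed) = 527/946 = 0.55708
p₀ = P(outcome | unexposed) = 533/3173 = 0.16798
Under exogeneity and monotonicity, PS = (p₁ − p₀) / (1 − p₀).
PS = (0.55708 − 0.16798) / (1 − 0.16798) = 0.3891 / 0.83202 ≈ 0.4677

PS ≈ 0.468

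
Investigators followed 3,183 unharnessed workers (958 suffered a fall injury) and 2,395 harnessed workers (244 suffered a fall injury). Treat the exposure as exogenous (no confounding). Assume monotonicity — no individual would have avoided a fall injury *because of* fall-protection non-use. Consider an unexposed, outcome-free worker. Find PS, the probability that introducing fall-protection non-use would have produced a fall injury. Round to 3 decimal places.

PS ≈ 0.222

p₁ = P(outcome | exposed) = 958/3183 = 0.30097
p₀ = P(outcome | unexposed) = 244/2395 = 0.10188
Under exogeneity and monotonicity, PS = (p₁ − p₀) / (1 − p₀).
PS = (0.30097 − 0.10188) / (1 − 0.10188) = 0.1991 / 0.89812 ≈ 0.2217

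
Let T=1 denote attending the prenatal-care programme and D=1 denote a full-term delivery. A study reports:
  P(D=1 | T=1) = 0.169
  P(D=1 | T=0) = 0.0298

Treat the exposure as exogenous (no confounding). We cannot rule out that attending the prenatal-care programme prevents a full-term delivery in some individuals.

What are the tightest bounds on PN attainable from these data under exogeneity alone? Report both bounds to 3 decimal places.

0.824 ≤ PN ≤ 1.000

Let p₁ = 0.169, p₀ = 0.0298.
Under exogeneity alone the bounds on PN are max{0,(p₁−p₀)/p₁} ≤ PN ≤ min{1,(1−p₀)/p₁}.
  lower = (p₁ − p₀)/p₁ = 0.1392 / 0.169 ≈ 0.8237
  upper = min{1, (1 − p₀)/p₁} = 0.9702 / 0.169 ≈ 5.7408 → capped at 1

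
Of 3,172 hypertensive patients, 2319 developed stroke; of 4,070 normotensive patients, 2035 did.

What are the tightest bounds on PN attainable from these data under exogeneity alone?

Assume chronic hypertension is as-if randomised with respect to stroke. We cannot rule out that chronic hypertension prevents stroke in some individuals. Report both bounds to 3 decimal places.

0.316 ≤ PN ≤ 0.684

p₁ = P(outcome | exposed) = 2319/3172 = 0.73108
p₀ = P(outcome | unexposed) = 2035/4070 = 0.5
Under exogeneity alone the bounds on PN are max{0,(p₁−p₀)/p₁} ≤ PN ≤ min{1,(1−p₀)/p₁}.
  lower = (p₁ − p₀)/p₁ = 0.23108 / 0.73108 ≈ 0.3161
  upper = min{1, (1 − p₀)/p₁} = 0.5 / 0.73108 ≈ 0.6839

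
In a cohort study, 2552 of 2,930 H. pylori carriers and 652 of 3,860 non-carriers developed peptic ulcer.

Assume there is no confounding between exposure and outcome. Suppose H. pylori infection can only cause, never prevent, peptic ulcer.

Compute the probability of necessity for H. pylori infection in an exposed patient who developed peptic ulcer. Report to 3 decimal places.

p₁ = P(outcome | exposed) = 2552/2930 = 0.87099
p₀ = P(outcome | unexposed) = 652/3860 = 0.16891
Under exogeneity and monotonicity, PN = (p₁ − p₀) / p₁.
PN = (0.87099 − 0.16891) / 0.87099 = 0.70208 / 0.87099 ≈ 0.8061

PN ≈ 0.806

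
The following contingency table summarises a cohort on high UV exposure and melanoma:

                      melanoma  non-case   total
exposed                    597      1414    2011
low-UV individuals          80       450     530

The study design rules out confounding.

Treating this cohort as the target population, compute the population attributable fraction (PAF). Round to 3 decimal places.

PAF ≈ 0.433

p₁ = P(outcome | exposed) = 597/2011 = 0.29687
p₀ = P(outcome | unexposed) = 80/530 = 0.15094
Exposure prevalence π = 2011/2541 = 0.79142; overall risk P(Y=1) = 0.26643.
Under exogeneity, PAF = [P(Y=1) − p₀]/P(Y=1).
PAF = (0.26643 − 0.15094) / 0.26643 ≈ 0.4335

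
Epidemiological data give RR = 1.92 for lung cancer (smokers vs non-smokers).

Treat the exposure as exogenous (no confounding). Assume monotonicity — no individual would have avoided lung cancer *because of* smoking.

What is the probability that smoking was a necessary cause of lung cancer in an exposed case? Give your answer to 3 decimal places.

Under exogeneity and monotonicity, PN = (RR − 1) / RR = 1 − 1/RR.
PN = (1.92 − 1) / 1.92 = 0.92 / 1.92 ≈ 0.4792

PN ≈ 0.479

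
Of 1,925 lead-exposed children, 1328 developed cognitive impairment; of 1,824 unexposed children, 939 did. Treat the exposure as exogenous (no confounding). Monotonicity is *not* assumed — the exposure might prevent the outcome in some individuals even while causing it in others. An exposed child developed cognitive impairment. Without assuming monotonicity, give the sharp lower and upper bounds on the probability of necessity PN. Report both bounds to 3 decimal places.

0.254 ≤ PN ≤ 0.703

p₁ = P(outcome | exposed) = 1328/1925 = 0.68987
p₀ = P(outcome | unexposed) = 939/1824 = 0.5148
Under exogeneity alone the bounds on PN are max{0,(p₁−p₀)/p₁} ≤ PN ≤ min{1,(1−p₀)/p₁}.
  lower = (p₁ − p₀)/p₁ = 0.17507 / 0.68987 ≈ 0.2538
  upper = min{1, (1 − p₀)/p₁} = 0.4852 / 0.68987 ≈ 0.7033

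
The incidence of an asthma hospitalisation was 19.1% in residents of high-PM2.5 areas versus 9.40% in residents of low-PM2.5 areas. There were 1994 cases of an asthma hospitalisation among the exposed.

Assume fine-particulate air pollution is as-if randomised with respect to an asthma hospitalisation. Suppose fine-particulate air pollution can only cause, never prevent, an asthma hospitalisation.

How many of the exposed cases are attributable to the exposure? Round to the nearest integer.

p₁ = 0.191, p₀ = 0.094.
PN = (p₁ − p₀)/p₁ = (0.191 − 0.094) / 0.191 ≈ 0.50785.
Attributable cases ≈ PN × (exposed cases) = 0.50785 × 1994 ≈ 1012.66.

about 1013 cases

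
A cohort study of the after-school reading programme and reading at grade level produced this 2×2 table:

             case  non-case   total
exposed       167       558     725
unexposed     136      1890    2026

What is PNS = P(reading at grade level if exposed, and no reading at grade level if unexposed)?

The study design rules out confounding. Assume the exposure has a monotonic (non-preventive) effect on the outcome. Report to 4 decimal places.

PNS ≈ 0.1632

p₁ = P(outcome | exposed) = 167/725 = 0.23034
p₀ = P(outcome | unexposed) = 136/2026 = 0.067127
Under exogeneity and monotonicity, PNS = p₁ − p₀.
PNS = 0.23034 − 0.067127 = 0.16322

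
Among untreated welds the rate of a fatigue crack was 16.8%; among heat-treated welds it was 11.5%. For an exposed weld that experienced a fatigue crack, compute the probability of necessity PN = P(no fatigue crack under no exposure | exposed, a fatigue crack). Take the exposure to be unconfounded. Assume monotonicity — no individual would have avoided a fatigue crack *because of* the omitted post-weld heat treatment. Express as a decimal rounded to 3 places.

p₁ = 0.168, p₀ = 0.115.
Under exogeneity and monotonicity, PN = (p₁ − p₀) / p₁.
PN = (0.168 − 0.115) / 0.168 = 0.053 / 0.168 ≈ 0.3155

PN ≈ 0.315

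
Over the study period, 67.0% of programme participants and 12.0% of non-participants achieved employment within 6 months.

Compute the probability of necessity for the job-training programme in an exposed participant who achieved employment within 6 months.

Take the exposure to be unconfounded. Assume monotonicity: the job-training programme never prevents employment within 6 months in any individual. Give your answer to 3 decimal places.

PN ≈ 0.821

p₁ = 0.67, p₀ = 0.12.
Under exogeneity and monotonicity, PN = (p₁ − p₀) / p₁.
PN = (0.67 − 0.12) / 0.67 = 0.55 / 0.67 ≈ 0.8209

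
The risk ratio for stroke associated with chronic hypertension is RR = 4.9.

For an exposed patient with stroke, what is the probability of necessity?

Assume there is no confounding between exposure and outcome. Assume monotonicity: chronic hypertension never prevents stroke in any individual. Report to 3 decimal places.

PN ≈ 0.796

Under exogeneity and monotonicity, PN = (RR − 1) / RR = 1 − 1/RR.
PN = (4.9 − 1) / 4.9 = 3.9 / 4.9 ≈ 0.7959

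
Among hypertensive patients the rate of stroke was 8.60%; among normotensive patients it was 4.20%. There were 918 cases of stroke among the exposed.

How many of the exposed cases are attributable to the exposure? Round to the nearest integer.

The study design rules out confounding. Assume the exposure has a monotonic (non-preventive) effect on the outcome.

p₁ = 0.086, p₀ = 0.042.
PN = (p₁ − p₀)/p₁ = (0.086 − 0.042) / 0.086 ≈ 0.51163.
Attributable cases ≈ PN × (exposed cases) = 0.51163 × 918 ≈ 469.67.

about 470 cases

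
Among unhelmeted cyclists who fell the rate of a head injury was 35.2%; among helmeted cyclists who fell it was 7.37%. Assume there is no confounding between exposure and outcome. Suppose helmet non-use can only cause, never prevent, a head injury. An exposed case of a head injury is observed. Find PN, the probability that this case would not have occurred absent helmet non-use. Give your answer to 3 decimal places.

PN ≈ 0.791

p₁ = 0.352, p₀ = 0.0737.
Under exogeneity and monotonicity, PN = (p₁ − p₀) / p₁.
PN = (0.352 − 0.0737) / 0.352 = 0.2783 / 0.352 ≈ 0.7906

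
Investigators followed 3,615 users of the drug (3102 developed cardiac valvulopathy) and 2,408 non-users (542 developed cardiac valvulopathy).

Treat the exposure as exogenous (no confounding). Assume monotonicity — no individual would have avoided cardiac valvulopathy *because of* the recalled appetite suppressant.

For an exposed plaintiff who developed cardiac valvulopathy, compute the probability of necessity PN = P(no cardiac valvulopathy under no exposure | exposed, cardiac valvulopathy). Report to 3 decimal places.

PN ≈ 0.738

p₁ = P(outcome | exposed) = 3102/3615 = 0.85809
p₀ = P(outcome | unexposed) = 542/2408 = 0.22508
Under exogeneity and monotonicity, PN = (p₁ − p₀) / p₁.
PN = (0.85809 − 0.22508) / 0.85809 = 0.63301 / 0.85809 ≈ 0.7377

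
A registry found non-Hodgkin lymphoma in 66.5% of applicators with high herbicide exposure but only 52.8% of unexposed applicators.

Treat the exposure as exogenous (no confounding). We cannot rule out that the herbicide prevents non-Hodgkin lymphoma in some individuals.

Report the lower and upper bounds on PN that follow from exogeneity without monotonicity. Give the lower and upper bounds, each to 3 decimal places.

0.206 ≤ PN ≤ 0.710

p₁ = 0.665, p₀ = 0.528.
Under exogeneity alone the bounds on PN are max{0,(p₁−p₀)/p₁} ≤ PN ≤ min{1,(1−p₀)/p₁}.
  lower = (p₁ − p₀)/p₁ = 0.137 / 0.665 ≈ 0.2060
  upper = min{1, (1 − p₀)/p₁} = 0.472 / 0.665 ≈ 0.7098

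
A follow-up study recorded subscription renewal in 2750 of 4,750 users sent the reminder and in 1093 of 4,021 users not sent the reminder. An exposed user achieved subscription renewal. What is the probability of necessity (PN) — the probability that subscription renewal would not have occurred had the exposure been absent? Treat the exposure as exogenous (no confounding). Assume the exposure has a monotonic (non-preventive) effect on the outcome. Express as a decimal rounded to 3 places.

PN ≈ 0.530

p₁ = P(outcome | exposed) = 2750/4750 = 0.57895
p₀ = P(outcome | unexposed) = 1093/4021 = 0.27182
Under exogeneity and monotonicity, PN = (p₁ − p₀) / p₁.
PN = (0.57895 − 0.27182) / 0.57895 = 0.30712 / 0.57895 ≈ 0.5305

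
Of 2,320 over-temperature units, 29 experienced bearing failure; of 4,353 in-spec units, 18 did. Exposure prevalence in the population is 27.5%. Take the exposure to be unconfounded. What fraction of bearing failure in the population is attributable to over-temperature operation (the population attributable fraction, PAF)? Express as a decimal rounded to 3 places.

p₁ = P(outcome | exposed) = 29/2320 = 0.0125
p₀ = P(outcome | unexposed) = 18/4353 = 0.0041351
Overall risk P(Y=1) = π·p₁ + (1−π)·p₀ = 0.275×0.0125 + 0.725×0.0041351 = 0.0064354.
Under exogeneity, PAF = [P(Y=1) − p₀] / P(Y=1).
PAF = (0.0064354 − 0.0041351) / 0.0064354 ≈ 0.3575

PAF ≈ 0.357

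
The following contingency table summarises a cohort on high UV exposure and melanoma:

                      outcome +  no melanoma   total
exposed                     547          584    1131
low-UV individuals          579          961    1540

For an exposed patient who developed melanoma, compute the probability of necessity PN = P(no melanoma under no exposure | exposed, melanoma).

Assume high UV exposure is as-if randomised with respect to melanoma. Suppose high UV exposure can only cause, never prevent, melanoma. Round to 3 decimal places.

p₁ = P(outcome | exposed) = 547/1131 = 0.48364
p₀ = P(outcome | unexposed) = 579/1540 = 0.37597
Under exogeneity and monotonicity, PN = (p₁ − p₀)/p₁.
PN = (0.48364 − 0.37597) / 0.48364 ≈ 0.2226

PN ≈ 0.223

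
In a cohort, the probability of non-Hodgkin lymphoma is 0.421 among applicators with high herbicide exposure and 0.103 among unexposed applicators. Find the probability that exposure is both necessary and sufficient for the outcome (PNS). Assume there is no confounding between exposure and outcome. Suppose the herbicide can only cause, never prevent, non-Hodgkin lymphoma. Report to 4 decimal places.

Let p₁ = 0.421, p₀ = 0.103.
Under exogeneity and monotonicity, PNS = p₁ − p₀.
PNS = 0.421 − 0.103 = 0.318

PNS ≈ 0.3180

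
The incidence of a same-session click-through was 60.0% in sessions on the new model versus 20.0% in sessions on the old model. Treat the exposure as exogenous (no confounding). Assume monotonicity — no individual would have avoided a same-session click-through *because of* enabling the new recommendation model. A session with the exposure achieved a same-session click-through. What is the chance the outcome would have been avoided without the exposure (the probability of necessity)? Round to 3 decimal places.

p₁ = 0.6, p₀ = 0.2.
Under exogeneity and monotonicity, PN = (p₁ − p₀) / p₁.
PN = (0.6 − 0.2) / 0.6 = 0.4 / 0.6 ≈ 0.6667

PN ≈ 0.667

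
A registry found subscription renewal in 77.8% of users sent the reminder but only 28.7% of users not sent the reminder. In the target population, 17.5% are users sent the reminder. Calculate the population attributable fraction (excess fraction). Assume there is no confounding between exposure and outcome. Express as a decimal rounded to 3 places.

PAF ≈ 0.230

p₁ = 0.778, p₀ = 0.287.
Overall risk P(Y=1) = π·p₁ + (1−π)·p₀ = 0.175×0.778 + 0.825×0.287 = 0.37292.
Under exogeneity, PAF = [P(Y=1) − p₀] / P(Y=1).
PAF = (0.37292 − 0.287) / 0.37292 ≈ 0.2304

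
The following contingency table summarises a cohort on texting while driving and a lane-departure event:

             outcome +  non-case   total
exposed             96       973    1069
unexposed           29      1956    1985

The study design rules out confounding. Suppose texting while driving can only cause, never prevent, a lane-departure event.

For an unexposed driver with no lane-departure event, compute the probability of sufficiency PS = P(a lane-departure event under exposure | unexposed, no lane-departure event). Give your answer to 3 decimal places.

PS ≈ 0.076

p₁ = P(outcome | exposed) = 96/1069 = 0.089804
p₀ = P(outcome | unexposed) = 29/1985 = 0.01461
Under exogeneity and monotonicity, PS = (p₁ − p₀)/(1 − p₀).
PS = (0.089804 − 0.01461) / 0.98539 ≈ 0.0763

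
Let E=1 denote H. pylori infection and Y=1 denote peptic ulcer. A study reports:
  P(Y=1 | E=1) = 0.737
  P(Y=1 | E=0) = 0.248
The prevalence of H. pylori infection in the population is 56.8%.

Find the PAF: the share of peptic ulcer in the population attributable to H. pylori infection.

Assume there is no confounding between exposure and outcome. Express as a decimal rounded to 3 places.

PAF ≈ 0.528

Let p₁ = 0.737, p₀ = 0.248.
Overall risk P(Y=1) = π·p₁ + (1−π)·p₀ = 0.568×0.737 + 0.432×0.248 = 0.52575.
Under exogeneity, PAF = [P(Y=1) − p₀] / P(Y=1).
PAF = (0.52575 − 0.248) / 0.52575 ≈ 0.5283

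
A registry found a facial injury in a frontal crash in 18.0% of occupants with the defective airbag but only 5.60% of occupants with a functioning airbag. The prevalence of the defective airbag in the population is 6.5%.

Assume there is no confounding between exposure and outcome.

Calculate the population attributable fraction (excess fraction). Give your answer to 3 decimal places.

PAF ≈ 0.126

p₁ = 0.18, p₀ = 0.056.
Overall risk P(Y=1) = π·p₁ + (1−π)·p₀ = 0.065×0.18 + 0.935×0.056 = 0.06406.
Under exogeneity, PAF = [P(Y=1) − p₀] / P(Y=1).
PAF = (0.06406 − 0.056) / 0.06406 ≈ 0.1258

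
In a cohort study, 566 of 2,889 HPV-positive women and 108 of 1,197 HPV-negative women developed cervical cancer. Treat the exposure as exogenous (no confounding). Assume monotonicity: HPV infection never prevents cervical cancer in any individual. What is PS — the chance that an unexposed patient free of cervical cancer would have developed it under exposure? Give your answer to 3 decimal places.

p₁ = P(outcome | exposed) = 566/2889 = 0.19592
p₀ = P(outcome | unexposed) = 108/1197 = 0.090226
Under exogeneity and monotonicity, PS = (p₁ − p₀) / (1 − p₀).
PS = (0.19592 − 0.090226) / (1 − 0.090226) = 0.10569 / 0.90977 ≈ 0.1162

PS ≈ 0.116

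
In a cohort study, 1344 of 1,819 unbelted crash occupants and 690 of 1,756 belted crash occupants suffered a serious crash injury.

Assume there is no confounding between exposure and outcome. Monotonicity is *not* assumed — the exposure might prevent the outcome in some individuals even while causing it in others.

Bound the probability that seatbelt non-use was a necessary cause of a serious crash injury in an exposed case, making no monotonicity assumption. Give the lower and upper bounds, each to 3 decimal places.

0.468 ≤ PN ≤ 0.822

p₁ = P(outcome | exposed) = 1344/1819 = 0.73887
p₀ = P(outcome | unexposed) = 690/1756 = 0.39294
Under exogeneity alone the bounds on PN are max{0,(p₁−p₀)/p₁} ≤ PN ≤ min{1,(1−p₀)/p₁}.
  lower = (p₁ − p₀)/p₁ = 0.34593 / 0.73887 ≈ 0.4682
  upper = min{1, (1 − p₀)/p₁} = 0.60706 / 0.73887 ≈ 0.8216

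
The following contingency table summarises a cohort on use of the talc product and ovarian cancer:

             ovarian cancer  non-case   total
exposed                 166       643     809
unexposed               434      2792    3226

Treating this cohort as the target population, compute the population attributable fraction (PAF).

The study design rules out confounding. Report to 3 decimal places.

p₁ = P(outcome | exposed) = 166/809 = 0.20519
p₀ = P(outcome | unexposed) = 434/3226 = 0.13453
Exposure prevalence π = 809/4035 = 0.2005; overall risk P(Y=1) = 0.1487.
Under exogeneity, PAF = [P(Y=1) − p₀]/P(Y=1).
PAF = (0.1487 − 0.13453) / 0.1487 ≈ 0.0953

PAF ≈ 0.095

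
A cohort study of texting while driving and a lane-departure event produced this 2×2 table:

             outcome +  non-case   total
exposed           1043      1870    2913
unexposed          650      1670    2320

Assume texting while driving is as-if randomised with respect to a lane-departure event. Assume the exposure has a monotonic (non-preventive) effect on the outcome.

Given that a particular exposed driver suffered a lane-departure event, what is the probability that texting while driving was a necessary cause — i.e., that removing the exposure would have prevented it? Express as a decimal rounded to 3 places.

PN ≈ 0.218

p₁ = P(outcome | exposed) = 1043/2913 = 0.35805
p₀ = P(outcome | unexposed) = 650/2320 = 0.28017
Under exogeneity and monotonicity, PN = (p₁ − p₀)/p₁.
PN = (0.35805 − 0.28017) / 0.35805 ≈ 0.2175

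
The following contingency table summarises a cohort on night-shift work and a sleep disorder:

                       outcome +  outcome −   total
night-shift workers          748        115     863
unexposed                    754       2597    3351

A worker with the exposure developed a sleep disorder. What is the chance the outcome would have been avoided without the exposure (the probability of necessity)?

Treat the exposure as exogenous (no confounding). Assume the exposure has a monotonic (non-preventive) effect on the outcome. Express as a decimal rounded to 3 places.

PN ≈ 0.740

p₁ = P(outcome | exposed) = 748/863 = 0.86674
p₀ = P(outcome | unexposed) = 754/3351 = 0.22501
Under exogeneity and monotonicity, PN = (p₁ − p₀)/p₁.
PN = (0.86674 − 0.22501) / 0.86674 ≈ 0.7404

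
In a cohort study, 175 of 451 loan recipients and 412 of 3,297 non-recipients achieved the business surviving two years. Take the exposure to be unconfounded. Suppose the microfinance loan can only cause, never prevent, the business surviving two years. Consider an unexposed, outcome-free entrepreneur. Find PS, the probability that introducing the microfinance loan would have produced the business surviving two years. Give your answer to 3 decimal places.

PS ≈ 0.301

p₁ = P(outcome | exposed) = 175/451 = 0.38803
p₀ = P(outcome | unexposed) = 412/3297 = 0.12496
Under exogeneity and monotonicity, PS = (p₁ − p₀) / (1 − p₀).
PS = (0.38803 − 0.12496) / (1 − 0.12496) = 0.26306 / 0.87504 ≈ 0.3006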